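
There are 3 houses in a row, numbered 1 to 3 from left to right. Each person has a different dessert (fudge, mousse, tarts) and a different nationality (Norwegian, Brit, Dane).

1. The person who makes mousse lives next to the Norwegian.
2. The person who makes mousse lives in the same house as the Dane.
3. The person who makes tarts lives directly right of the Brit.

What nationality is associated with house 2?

Norwegian

The person who makes tarts is narrowed to house 2 or 3; consider each.
Placing it in house 3 leads to a contradiction, so it's in house 2.
By clue 3, the Brit is in house 1.
Clue 1: the Norwegian is in house 2.
Clue 2 places the person who makes mousse in house 3.
From clue 2, the Dane must be in house 3.
The only dessert still possible for house 1 is fudge.
So: house 1 = fudge/Brit, house 2 = tarts/Norwegian, house 3 = mousse/Dane.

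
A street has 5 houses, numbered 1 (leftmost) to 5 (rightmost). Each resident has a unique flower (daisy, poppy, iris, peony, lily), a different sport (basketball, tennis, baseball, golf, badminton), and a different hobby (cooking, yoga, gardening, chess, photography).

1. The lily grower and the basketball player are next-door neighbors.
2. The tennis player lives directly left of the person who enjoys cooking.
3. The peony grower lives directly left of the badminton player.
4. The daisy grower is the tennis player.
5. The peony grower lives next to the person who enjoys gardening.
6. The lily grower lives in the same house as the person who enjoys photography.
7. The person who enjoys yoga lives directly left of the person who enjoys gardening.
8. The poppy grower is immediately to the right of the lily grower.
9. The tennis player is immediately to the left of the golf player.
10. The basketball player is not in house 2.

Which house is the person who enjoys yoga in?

1

The lily grower is narrowed to house 2 or 3 or 4; consider each.
Placing it in house 2 and house 3 leads to a contradiction, so it's in house 4.
Clue 6: the person who enjoys photography is in house 4.
By clue 8, the poppy grower is in house 5.
So house 5 gets chess for hobby.
That leaves yoga as the hobby for house 1.
Clue 7: the person who enjoys gardening is in house 2.
So house 3 gets cooking for hobby.
By clue 2, the tennis player is in house 2.
Clue 4: the daisy grower is in house 2.
The golf player is in house 3 (clue 9).
The only sport still possible for house 1 is baseball.
That leaves badminton as the sport for house 4.
So house 5 gets basketball for sport.
The peony grower is in house 3 (clue 3).
House 1 flower: only iris fits.
So: house 1 = iris/baseball/yoga, house 2 = daisy/tennis/gardening, house 3 = peony/golf/cooking, house 4 = lily/badminton/photography, house 5 = poppy/basketball/chess.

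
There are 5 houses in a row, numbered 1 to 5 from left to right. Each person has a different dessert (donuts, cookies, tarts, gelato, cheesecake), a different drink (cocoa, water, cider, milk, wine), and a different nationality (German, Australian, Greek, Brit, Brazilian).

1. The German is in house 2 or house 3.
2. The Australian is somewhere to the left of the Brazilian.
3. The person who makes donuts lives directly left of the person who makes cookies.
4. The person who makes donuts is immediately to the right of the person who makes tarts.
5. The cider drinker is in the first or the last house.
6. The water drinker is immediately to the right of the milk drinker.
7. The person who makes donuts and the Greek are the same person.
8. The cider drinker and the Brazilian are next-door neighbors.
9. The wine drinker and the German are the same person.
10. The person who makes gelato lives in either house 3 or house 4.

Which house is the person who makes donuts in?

2

So house 5 gets Brit for nationality.
The only nationality still possible for house 1 is Australian.
The person who makes gelato is narrowed to house 3 or 4; consider each.
Placing it in house 3 leads to a contradiction, so it's in house 4.
From clue 3, the person who makes donuts must be in house 2.
Clue 3: the person who makes cookies is in house 3.
Clue 4 places the person who makes tarts in house 1.
Clue 7 places the Greek in house 2.
House 5 dessert: only cheesecake fits.
The only nationality still possible for house 3 is German.
House 4's nationality must be Brazilian (nothing else left).
The cider drinker is in house 5 (clue 8).
Clue 9: the wine drinker is in house 3.
Clue 6 places the water drinker in house 2.
Clue 6: the milk drinker is in house 1.
House 4 drink: only cocoa fits.
So: house 1 = tarts/milk/Australian, house 2 = donuts/water/Greek, house 3 = cookies/wine/German, house 4 = gelato/cocoa/Brazilian, house 5 = cheesecake/cider/Brit.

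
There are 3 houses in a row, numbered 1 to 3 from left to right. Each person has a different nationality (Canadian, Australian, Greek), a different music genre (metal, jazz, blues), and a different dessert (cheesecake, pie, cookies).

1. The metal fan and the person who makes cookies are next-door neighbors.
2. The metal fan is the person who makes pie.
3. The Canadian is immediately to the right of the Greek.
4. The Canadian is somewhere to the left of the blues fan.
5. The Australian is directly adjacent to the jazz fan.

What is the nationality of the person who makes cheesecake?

Clue 4: the Canadian is in house 2.
Clue 4 places the blues fan in house 3.
That leaves Greek as the nationality for house 1.
House 3 nationality: only Australian fits.
The jazz fan is in house 2 (clue 5).
That leaves metal as the music genre for house 1.
The person who makes cookies is in house 2 (clue 1).
Clue 2 places the person who makes pie in house 1.
That leaves cheesecake as the dessert for house 3.
So: house 1 = Greek/metal/pie, house 2 = Canadian/jazz/cookies, house 3 = Australian/blues/cheesecake.

Australian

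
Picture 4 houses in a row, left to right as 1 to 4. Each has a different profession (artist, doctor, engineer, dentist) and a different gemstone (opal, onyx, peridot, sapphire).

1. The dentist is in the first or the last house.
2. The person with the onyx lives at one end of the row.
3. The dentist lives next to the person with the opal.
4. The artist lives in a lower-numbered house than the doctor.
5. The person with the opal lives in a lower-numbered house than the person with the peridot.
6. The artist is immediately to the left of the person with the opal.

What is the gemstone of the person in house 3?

The artist is narrowed to house 1 or 2; consider each.
Placing it in house 1 leads to a contradiction, so it's in house 2.
By clue 6, the person with the opal is in house 3.
That leaves sapphire as the gemstone for house 2.
House 4 gemstone: only peridot fits.
By clue 3, the dentist is in house 4.
House 1 profession: only engineer fits.
House 3's profession must be doctor (nothing else left).
That leaves onyx as the gemstone for house 1.
So: house 1 = engineer/onyx, house 2 = artist/sapphire, house 3 = doctor/opal, house 4 = dentist/peridot.

opal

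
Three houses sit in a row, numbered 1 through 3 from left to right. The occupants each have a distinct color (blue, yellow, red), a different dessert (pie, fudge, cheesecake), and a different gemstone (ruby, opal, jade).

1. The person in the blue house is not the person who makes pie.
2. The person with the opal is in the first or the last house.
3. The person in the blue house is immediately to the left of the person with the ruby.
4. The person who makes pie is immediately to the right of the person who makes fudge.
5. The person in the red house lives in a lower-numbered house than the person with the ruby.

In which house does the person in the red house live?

House 3's color must be yellow (nothing else left).
The person in the blue house is narrowed to house 1 or 2; consider each.
Placing it in house 1 leads to a contradiction, so it's in house 2.
By clue 1, the person who makes pie is in house 3.
The person with the ruby is in house 3 (clue 3).
Clue 4: the person who makes fudge is in house 2.
The only color still possible for house 1 is red.
The only dessert still possible for house 1 is cheesecake.
The only gemstone still possible for house 1 is opal.
That leaves jade as the gemstone for house 2.
So: house 1 = red/cheesecake/opal, house 2 = blue/fudge/jade, house 3 = yellow/pie/ruby.

1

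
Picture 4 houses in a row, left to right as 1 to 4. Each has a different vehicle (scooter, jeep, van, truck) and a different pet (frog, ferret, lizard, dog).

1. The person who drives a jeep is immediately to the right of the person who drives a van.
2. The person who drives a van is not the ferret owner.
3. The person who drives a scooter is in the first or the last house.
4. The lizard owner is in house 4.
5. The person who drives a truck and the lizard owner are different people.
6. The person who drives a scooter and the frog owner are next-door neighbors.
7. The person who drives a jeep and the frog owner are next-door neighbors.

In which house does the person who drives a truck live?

The lizard owner is in house 4 (clue 4).
The person who drives a scooter is narrowed to house 1 or 4; consider each.
Placing it in house 1 leads to a contradiction, so it's in house 4.
Clue 6: the frog owner is in house 3.
So house 2 gets jeep for vehicle.
Clue 1 places the person who drives a van in house 1.
Clue 2 places the ferret owner in house 2.
So house 3 gets truck for vehicle.
House 1's pet must be dog (nothing else left).
So: house 1 = van/dog, house 2 = jeep/ferret, house 3 = truck/frog, house 4 = scooter/lizard.

3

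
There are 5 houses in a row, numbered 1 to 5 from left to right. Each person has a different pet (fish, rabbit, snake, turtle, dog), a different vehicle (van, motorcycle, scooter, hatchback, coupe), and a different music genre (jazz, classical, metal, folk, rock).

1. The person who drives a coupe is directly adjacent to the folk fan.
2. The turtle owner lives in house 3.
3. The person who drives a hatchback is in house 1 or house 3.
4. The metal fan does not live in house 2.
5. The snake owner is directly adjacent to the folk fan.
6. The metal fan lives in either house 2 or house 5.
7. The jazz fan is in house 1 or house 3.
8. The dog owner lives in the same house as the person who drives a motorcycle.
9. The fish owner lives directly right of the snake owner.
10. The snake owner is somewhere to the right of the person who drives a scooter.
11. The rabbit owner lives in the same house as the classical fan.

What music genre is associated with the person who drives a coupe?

rock

Clue 2: the turtle owner is in house 3.
By clue 6, the metal fan is in house 5.
The fish owner is in house 5 (clue 9).
Clue 9: the snake owner is in house 4.
By clue 5, the folk fan is in house 3.
House 5's vehicle must be van (nothing else left).
House 4's music genre must be rock (nothing else left).
So house 4 gets coupe for vehicle.
House 1 music genre: only jazz fits.
So house 2 gets classical for music genre.
The rabbit owner is in house 2 (clue 11).
That leaves dog as the pet for house 1.
Clue 8: the person who drives a motorcycle is in house 1.
House 2 vehicle: only scooter fits.
House 3 vehicle: only hatchback fits.
So: house 1 = dog/motorcycle/jazz, house 2 = rabbit/scooter/classical, house 3 = turtle/hatchback/folk, house 4 = snake/coupe/rock, house 5 = fish/van/metal.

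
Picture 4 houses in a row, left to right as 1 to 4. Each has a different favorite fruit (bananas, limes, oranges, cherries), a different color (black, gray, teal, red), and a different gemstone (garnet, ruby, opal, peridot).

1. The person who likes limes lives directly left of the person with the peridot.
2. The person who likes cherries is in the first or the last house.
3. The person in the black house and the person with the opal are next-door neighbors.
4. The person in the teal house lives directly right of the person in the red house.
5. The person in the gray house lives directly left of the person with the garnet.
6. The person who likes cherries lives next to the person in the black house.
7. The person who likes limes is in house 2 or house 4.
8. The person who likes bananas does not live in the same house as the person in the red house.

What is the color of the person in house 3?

The person who likes limes is in house 2 (clue 7).
House 4 color: only teal fits.
From clue 1, the person with the peridot must be in house 3.
By clue 4, the person in the red house is in house 3.
So house 3 gets oranges for favorite fruit.
So house 1 gets gray for color.
The only color still possible for house 2 is black.
The person with the opal is in house 1 (clue 3).
Clue 5 places the person with the garnet in house 2.
Clue 6 places the person who likes cherries in house 1.
The only favorite fruit still possible for house 4 is bananas.
House 4's gemstone must be ruby (nothing else left).
So: house 1 = cherries/gray/opal, house 2 = limes/black/garnet, house 3 = oranges/red/peridot, house 4 = bananas/teal/ruby.

red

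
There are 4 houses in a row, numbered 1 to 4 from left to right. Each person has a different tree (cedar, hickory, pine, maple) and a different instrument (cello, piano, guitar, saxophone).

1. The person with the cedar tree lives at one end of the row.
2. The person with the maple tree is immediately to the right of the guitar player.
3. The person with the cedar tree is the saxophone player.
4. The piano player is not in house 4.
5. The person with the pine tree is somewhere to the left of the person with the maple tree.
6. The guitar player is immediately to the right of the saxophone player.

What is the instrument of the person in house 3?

piano

The guitar player is in house 2 (clue 6).
Clue 6 places the saxophone player in house 1.
That leaves cello as the instrument for house 4.
Clue 2: the person with the maple tree is in house 3.
By clue 3, the person with the cedar tree is in house 1.
That leaves pine as the tree for house 2.
So house 4 gets hickory for tree.
House 3's instrument must be piano (nothing else left).
So: house 1 = cedar/saxophone, house 2 = pine/guitar, house 3 = maple/piano, house 4 = hickory/cello.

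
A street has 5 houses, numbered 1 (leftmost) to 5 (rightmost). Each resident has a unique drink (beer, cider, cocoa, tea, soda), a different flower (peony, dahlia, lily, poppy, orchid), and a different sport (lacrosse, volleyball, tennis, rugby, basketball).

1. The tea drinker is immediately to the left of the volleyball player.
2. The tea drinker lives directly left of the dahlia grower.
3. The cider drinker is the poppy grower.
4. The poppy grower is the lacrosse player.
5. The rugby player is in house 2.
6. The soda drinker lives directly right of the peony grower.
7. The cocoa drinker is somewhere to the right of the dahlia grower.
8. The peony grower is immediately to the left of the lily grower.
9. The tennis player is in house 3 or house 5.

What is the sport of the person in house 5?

From clue 5, the rugby player must be in house 2.
The cocoa drinker is narrowed to house 4 or 5; consider each.
Placing it in house 5 leads to a contradiction, so it's in house 4.
By clue 7, the dahlia grower is in house 3.
By clue 2, the tea drinker is in house 2.
Clue 1: the volleyball player is in house 3.
The soda drinker is in house 5 (clue 6).
From clue 6, the peony grower must be in house 4.
Clue 8: the lily grower is in house 5.
That leaves beer as the drink for house 3.
So house 1 gets poppy for flower.
House 2's flower must be orchid (nothing else left).
That leaves basketball as the sport for house 4.
House 5 sport: only tennis fits.
That leaves cider as the drink for house 1.
So house 1 gets lacrosse for sport.
So: house 1 = cider/poppy/lacrosse, house 2 = tea/orchid/rugby, house 3 = beer/dahlia/volleyball, house 4 = cocoa/peony/basketball, house 5 = soda/lily/tennis.

tennis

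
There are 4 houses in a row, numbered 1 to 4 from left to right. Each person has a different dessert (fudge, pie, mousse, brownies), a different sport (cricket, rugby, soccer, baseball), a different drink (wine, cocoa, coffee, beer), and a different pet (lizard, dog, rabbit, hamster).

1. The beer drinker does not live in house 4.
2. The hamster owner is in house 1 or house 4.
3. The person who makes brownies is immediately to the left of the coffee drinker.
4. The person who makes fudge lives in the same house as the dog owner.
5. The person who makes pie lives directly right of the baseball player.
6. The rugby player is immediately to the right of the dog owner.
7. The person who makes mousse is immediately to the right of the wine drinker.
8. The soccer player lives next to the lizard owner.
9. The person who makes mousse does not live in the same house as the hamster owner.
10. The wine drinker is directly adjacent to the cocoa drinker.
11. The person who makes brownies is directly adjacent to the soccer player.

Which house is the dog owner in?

The hamster owner is narrowed to house 1 or 4; consider each.
Placing it in house 1 leads to a contradiction, so it's in house 4.
House 4 dessert: only pie fits.
By clue 5, the baseball player is in house 3.
House 4's drink must be coffee (nothing else left).
The person who makes brownies is in house 3 (clue 3).
So house 1 gets fudge for dessert.
So house 2 gets mousse for dessert.
House 1's sport must be cricket (nothing else left).
Clue 4: the dog owner is in house 1.
From clue 6, the rugby player must be in house 2.
By clue 7, the wine drinker is in house 1.
By clue 10, the cocoa drinker is in house 2.
House 4's sport must be soccer (nothing else left).
The only drink still possible for house 3 is beer.
So house 2 gets rabbit for pet.
House 3 pet: only lizard fits.
So: house 1 = fudge/cricket/wine/dog, house 2 = mousse/rugby/cocoa/rabbit, house 3 = brownies/baseball/beer/lizard, house 4 = pie/soccer/coffee/hamster.

1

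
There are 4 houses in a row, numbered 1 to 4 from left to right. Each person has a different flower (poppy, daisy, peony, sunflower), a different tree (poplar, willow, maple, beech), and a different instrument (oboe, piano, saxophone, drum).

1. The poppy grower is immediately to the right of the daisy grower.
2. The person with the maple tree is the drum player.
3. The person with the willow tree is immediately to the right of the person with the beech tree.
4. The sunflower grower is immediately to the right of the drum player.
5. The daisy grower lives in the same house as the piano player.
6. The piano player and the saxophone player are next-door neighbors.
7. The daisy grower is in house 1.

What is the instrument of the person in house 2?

saxophone

From clue 7, the daisy grower must be in house 1.
The poppy grower is in house 2 (clue 1).
By clue 5, the piano player is in house 1.
The saxophone player is in house 2 (clue 6).
So house 3 gets drum for instrument.
That leaves oboe as the instrument for house 4.
By clue 2, the person with the maple tree is in house 3.
The sunflower grower is in house 4 (clue 4).
That leaves peony as the flower for house 3.
From clue 3, the person with the willow tree must be in house 2.
From clue 3, the person with the beech tree must be in house 1.
That leaves poplar as the tree for house 4.
So: house 1 = daisy/beech/piano, house 2 = poppy/willow/saxophone, house 3 = peony/maple/drum, house 4 = sunflower/poplar/oboe.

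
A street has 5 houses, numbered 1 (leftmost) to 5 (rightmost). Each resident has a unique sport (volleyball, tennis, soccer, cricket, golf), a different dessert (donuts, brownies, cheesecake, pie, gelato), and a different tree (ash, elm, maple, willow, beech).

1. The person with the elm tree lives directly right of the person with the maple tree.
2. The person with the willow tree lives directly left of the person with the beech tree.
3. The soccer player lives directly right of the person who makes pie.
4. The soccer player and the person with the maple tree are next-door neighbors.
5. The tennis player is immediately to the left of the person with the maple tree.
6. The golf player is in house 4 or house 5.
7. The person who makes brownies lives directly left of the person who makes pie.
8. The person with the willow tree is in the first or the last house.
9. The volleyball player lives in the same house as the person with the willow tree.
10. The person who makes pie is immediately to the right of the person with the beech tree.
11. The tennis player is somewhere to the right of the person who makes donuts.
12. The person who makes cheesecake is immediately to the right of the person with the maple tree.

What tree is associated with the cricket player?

The person with the willow tree is in house 1 (clue 8).
Clue 9: the volleyball player is in house 1.
Clue 2: the person with the beech tree is in house 2.
Clue 10 places the person who makes pie in house 3.
By clue 3, the soccer player is in house 4.
From clue 4, the person with the maple tree must be in house 3.
From clue 5, the tennis player must be in house 2.
Clue 11 places the person who makes donuts in house 1.
From clue 12, the person who makes cheesecake must be in house 4.
That leaves cricket as the sport for house 3.
So house 5 gets golf for sport.
House 2's dessert must be brownies (nothing else left).
The only dessert still possible for house 5 is gelato.
Clue 1: the person with the elm tree is in house 4.
That leaves ash as the tree for house 5.
So: house 1 = volleyball/donuts/willow, house 2 = tennis/brownies/beech, house 3 = cricket/pie/maple, house 4 = soccer/cheesecake/elm, house 5 = golf/gelato/ash.

maple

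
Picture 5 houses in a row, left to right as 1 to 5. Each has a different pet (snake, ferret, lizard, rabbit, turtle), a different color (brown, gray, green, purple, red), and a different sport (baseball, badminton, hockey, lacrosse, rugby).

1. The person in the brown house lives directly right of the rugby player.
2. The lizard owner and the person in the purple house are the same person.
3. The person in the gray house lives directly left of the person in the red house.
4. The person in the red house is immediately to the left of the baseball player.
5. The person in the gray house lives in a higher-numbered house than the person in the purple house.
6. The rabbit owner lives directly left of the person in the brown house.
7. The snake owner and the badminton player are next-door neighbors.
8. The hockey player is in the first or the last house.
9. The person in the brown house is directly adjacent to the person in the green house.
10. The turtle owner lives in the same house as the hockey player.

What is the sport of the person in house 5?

hockey

The lizard owner is narrowed to house 1 or 2; consider each.
Placing it in house 2 leads to a contradiction, so it's in house 1.
By clue 2, the person in the purple house is in house 1.
That leaves turtle as the pet for house 5.
The hockey player is in house 5 (clue 10).
By clue 4, the person in the red house is in house 3.
House 4's sport must be baseball (nothing else left).
From clue 1, the person in the brown house must be in house 4.
Clue 1: the rugby player is in house 3.
Clue 6 places the rabbit owner in house 3.
The person in the green house is in house 5 (clue 9).
So house 2 gets gray for color.
Clue 7 places the snake owner in house 2.
Clue 7 places the badminton player in house 1.
House 4 pet: only ferret fits.
House 2's sport must be lacrosse (nothing else left).
So: house 1 = lizard/purple/badminton, house 2 = snake/gray/lacrosse, house 3 = rabbit/red/rugby, house 4 = ferret/brown/baseball, house 5 = turtle/green/hockey.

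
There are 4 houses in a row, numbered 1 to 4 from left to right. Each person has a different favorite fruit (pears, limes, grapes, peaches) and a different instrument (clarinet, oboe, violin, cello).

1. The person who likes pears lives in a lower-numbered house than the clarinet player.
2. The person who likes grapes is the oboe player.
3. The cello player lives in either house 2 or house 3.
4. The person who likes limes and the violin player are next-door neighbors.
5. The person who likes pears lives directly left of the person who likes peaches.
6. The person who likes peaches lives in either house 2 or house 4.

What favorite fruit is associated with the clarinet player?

The person who likes peaches is narrowed to house 2 or 4; consider each.
Placing it in house 2 leads to a contradiction, so it's in house 4.
From clue 5, the person who likes pears must be in house 3.
Clue 1 places the clarinet player in house 4.
The person who likes grapes is narrowed to house 1 or 2; consider each.
Placing it in house 2 leads to a contradiction, so it's in house 1.
From clue 2, the oboe player must be in house 1.
House 2 favorite fruit: only limes fits.
Clue 4: the violin player is in house 3.
House 2 instrument: only cello fits.
So: house 1 = grapes/oboe, house 2 = limes/cello, house 3 = pears/violin, house 4 = peaches/clarinet.

peaches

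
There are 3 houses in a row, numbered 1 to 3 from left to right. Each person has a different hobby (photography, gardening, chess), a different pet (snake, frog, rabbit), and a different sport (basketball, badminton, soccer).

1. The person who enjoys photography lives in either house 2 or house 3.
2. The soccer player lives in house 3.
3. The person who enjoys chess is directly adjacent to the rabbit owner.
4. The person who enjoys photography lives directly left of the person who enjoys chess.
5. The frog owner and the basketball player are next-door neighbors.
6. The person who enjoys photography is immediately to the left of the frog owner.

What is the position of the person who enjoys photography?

2

The soccer player is in house 3 (clue 2).
Clue 4 places the person who enjoys photography in house 2.
From clue 4, the person who enjoys chess must be in house 3.
From clue 6, the frog owner must be in house 3.
House 1 hobby: only gardening fits.
Clue 3 places the rabbit owner in house 2.
The basketball player is in house 2 (clue 5).
So house 1 gets snake for pet.
That leaves badminton as the sport for house 1.
So: house 1 = gardening/snake/badminton, house 2 = photography/rabbit/basketball, house 3 = chess/frog/soccer.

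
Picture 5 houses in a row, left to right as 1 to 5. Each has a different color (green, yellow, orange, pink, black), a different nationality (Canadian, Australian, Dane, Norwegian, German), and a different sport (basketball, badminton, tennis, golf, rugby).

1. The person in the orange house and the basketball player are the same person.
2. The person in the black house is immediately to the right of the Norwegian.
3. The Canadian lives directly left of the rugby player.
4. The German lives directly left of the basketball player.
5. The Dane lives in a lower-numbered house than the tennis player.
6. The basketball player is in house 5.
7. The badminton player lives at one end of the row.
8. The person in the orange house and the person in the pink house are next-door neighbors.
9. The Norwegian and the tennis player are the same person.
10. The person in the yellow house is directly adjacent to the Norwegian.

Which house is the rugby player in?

4

From clue 6, the basketball player must be in house 5.
That leaves Australian as the nationality for house 5.
The only sport still possible for house 1 is badminton.
Clue 1: the person in the orange house is in house 5.
Clue 4 places the German in house 4.
The person in the pink house is in house 4 (clue 8).
House 3's color must be black (nothing else left).
Clue 2: the Norwegian is in house 2.
From clue 9, the tennis player must be in house 2.
From clue 10, the person in the yellow house must be in house 1.
That leaves green as the color for house 2.
From clue 3, the Canadian must be in house 3.
Clue 3: the rugby player is in house 4.
From clue 5, the Dane must be in house 1.
So house 3 gets golf for sport.
So: house 1 = yellow/Dane/badminton, house 2 = green/Norwegian/tennis, house 3 = black/Canadian/golf, house 4 = pink/German/rugby, house 5 = orange/Australian/basketball.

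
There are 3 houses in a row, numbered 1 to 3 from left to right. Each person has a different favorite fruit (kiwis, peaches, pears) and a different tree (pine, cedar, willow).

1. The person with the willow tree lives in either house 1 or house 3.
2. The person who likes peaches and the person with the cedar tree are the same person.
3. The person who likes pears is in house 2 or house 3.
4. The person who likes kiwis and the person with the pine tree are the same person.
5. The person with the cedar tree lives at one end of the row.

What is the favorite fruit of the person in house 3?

That leaves pine as the tree for house 2.
Clue 4 places the person who likes kiwis in house 2.
House 1's favorite fruit must be peaches (nothing else left).
So house 3 gets pears for favorite fruit.
By clue 2, the person with the cedar tree is in house 1.
That leaves willow as the tree for house 3.
So: house 1 = peaches/cedar, house 2 = kiwis/pine, house 3 = pears/willow.

pears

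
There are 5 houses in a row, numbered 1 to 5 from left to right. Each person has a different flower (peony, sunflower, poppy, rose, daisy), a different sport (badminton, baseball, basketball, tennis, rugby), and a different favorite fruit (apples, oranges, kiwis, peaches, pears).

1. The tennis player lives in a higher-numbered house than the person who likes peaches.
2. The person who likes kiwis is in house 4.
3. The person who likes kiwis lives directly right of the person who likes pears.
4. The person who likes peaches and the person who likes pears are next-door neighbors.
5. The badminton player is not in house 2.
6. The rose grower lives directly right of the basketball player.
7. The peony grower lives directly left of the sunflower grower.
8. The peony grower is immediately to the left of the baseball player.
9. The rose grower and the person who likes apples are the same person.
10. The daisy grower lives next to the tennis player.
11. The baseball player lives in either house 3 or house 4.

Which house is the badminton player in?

1

From clue 2, the person who likes kiwis must be in house 4.
From clue 3, the person who likes pears must be in house 3.
House 1's favorite fruit must be oranges (nothing else left).
That leaves peaches as the favorite fruit for house 2.
That leaves apples as the favorite fruit for house 5.
From clue 9, the rose grower must be in house 5.
That leaves poppy as the flower for house 1.
From clue 6, the basketball player must be in house 4.
The only sport still possible for house 2 is rugby.
From clue 8, the peony grower must be in house 2.
That leaves sunflower as the flower for house 3.
So house 4 gets daisy for flower.
That leaves badminton as the sport for house 1.
The only sport still possible for house 3 is baseball.
House 5 sport: only tennis fits.
So: house 1 = poppy/badminton/oranges, house 2 = peony/rugby/peaches, house 3 = sunflower/baseball/pears, house 4 = daisy/basketball/kiwis, house 5 = rose/tennis/apples.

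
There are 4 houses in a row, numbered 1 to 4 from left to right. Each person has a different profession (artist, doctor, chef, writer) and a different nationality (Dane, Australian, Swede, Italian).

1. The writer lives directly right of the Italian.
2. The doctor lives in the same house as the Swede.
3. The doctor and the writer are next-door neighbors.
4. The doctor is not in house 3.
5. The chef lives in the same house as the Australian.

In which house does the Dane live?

The writer is narrowed to house 2 or 3; consider each.
Placing it in house 2 leads to a contradiction, so it's in house 3.
Clue 1: the Italian is in house 2.
The doctor is in house 4 (clue 2).
From clue 2, the Swede must be in house 4.
House 1's profession must be chef (nothing else left).
House 2 profession: only artist fits.
So house 3 gets Dane for nationality.
So house 1 gets Australian for nationality.
So: house 1 = chef/Australian, house 2 = artist/Italian, house 3 = writer/Dane, house 4 = doctor/Swede.

3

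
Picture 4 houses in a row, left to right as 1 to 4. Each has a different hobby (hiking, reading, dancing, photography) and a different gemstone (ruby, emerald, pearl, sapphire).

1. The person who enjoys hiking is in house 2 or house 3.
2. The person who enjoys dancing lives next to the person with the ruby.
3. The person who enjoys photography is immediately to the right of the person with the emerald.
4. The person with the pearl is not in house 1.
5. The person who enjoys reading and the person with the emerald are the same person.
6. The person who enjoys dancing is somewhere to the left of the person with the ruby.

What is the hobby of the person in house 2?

hiking

House 4 hobby: only photography fits.
The person with the emerald is in house 3 (clue 3).
From clue 5, the person who enjoys reading must be in house 3.
The only hobby still possible for house 1 is dancing.
The only hobby still possible for house 2 is hiking.
That leaves sapphire as the gemstone for house 1.
The person with the ruby is in house 2 (clue 2).
House 4's gemstone must be pearl (nothing else left).
So: house 1 = dancing/sapphire, house 2 = hiking/ruby, house 3 = reading/emerald, house 4 = photography/pearl.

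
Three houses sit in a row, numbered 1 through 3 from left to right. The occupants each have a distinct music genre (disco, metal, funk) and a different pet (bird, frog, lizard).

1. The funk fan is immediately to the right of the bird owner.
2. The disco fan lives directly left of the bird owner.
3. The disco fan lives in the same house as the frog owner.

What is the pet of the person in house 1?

frog

Clue 2: the disco fan is in house 1.
From clue 2, the bird owner must be in house 2.
From clue 3, the frog owner must be in house 1.
House 3's pet must be lizard (nothing else left).
The funk fan is in house 3 (clue 1).
House 2 music genre: only metal fits.
So: house 1 = disco/frog, house 2 = metal/bird, house 3 = funk/lizard.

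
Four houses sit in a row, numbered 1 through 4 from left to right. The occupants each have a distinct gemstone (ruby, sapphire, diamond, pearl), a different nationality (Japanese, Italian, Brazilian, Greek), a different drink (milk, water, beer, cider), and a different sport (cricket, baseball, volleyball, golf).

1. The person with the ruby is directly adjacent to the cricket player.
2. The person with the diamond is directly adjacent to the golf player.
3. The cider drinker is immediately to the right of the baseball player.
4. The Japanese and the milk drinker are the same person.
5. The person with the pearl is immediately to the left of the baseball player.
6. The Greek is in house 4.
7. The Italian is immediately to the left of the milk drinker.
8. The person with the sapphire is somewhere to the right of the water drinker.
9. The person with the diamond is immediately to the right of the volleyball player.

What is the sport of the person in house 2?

baseball

From clue 6, the Greek must be in house 4.
The person with the pearl is narrowed to house 1 or 2; consider each.
Placing it in house 2 leads to a contradiction, so it's in house 1.
By clue 5, the baseball player is in house 2.
Clue 3 places the cider drinker in house 3.
That leaves beer as the drink for house 4.
Clue 4: the Japanese is in house 2.
Clue 7: the Italian is in house 1.
House 3's nationality must be Brazilian (nothing else left).
House 1's drink must be water (nothing else left).
So house 2 gets milk for drink.
House 4 sport: only cricket fits.
Clue 1 places the person with the ruby in house 3.
The person with the diamond is narrowed to house 2 or 4; consider each.
Placing it in house 4 leads to a contradiction, so it's in house 2.
From clue 9, the volleyball player must be in house 1.
House 4 gemstone: only sapphire fits.
So house 3 gets golf for sport.
So: house 1 = pearl/Italian/water/volleyball, house 2 = diamond/Japanese/milk/baseball, house 3 = ruby/Brazilian/cider/golf, house 4 = sapphire/Greek/beer/cricket.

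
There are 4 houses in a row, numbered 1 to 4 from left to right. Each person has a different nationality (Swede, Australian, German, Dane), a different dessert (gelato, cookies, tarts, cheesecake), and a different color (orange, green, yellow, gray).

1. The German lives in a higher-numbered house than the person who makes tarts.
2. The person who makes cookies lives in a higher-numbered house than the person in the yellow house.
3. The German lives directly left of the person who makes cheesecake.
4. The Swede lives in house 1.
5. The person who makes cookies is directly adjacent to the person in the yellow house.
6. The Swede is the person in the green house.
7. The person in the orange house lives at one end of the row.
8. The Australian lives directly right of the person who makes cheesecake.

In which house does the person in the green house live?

From clue 4, the Swede must be in house 1.
By clue 6, the person in the green house is in house 1.
The Australian is in house 4 (clue 8).
Clue 8: the person who makes cheesecake is in house 3.
Clue 2: the person who makes cookies is in house 4.
The German is in house 2 (clue 3).
Clue 5 places the person in the yellow house in house 3.
The only nationality still possible for house 3 is Dane.
That leaves gray as the color for house 2.
That leaves orange as the color for house 4.
The person who makes tarts is in house 1 (clue 1).
House 2's dessert must be gelato (nothing else left).
So: house 1 = Swede/tarts/green, house 2 = German/gelato/gray, house 3 = Dane/cheesecake/yellow, house 4 = Australian/cookies/orange.

1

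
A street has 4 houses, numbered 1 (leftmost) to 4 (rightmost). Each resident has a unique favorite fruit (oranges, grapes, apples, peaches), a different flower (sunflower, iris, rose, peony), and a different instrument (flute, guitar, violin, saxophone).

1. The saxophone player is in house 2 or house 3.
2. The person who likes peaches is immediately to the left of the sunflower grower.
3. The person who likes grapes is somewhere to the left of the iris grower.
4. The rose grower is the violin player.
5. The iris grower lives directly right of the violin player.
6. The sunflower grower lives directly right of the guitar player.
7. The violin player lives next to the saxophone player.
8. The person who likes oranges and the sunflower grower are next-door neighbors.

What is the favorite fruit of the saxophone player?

House 4's instrument must be flute (nothing else left).
The saxophone player is narrowed to house 2 or 3; consider each.
Placing it in house 3 leads to a contradiction, so it's in house 2.
That leaves apples as the favorite fruit for house 4.
House 2 favorite fruit: only grapes fits.
The iris grower is in house 4 (clue 3).
Clue 5: the violin player is in house 3.
The only instrument still possible for house 1 is guitar.
Clue 2 places the person who likes peaches in house 1.
From clue 4, the rose grower must be in house 3.
So house 3 gets oranges for favorite fruit.
House 1's flower must be peony (nothing else left).
The only flower still possible for house 2 is sunflower.
So: house 1 = peaches/peony/guitar, house 2 = grapes/sunflower/saxophone, house 3 = oranges/rose/violin, house 4 = apples/iris/flute.

grapes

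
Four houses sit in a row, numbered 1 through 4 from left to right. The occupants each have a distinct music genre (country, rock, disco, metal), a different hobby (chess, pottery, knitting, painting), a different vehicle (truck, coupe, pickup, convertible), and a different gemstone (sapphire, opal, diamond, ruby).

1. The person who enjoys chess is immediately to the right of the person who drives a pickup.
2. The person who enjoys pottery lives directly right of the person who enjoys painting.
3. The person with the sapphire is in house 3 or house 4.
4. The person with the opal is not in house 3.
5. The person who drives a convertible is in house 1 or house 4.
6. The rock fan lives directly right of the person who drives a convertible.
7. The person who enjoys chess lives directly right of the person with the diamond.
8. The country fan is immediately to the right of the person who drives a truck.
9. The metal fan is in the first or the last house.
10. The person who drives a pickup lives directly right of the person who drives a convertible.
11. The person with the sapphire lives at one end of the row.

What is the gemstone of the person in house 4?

The rock fan is in house 2 (clue 6).
Clue 6: the person who drives a convertible is in house 1.
By clue 10, the person who drives a pickup is in house 2.
Clue 11 places the person with the sapphire in house 4.
House 4 vehicle: only coupe fits.
Clue 1 places the person who enjoys chess in house 3.
From clue 7, the person with the diamond must be in house 2.
From clue 8, the country fan must be in house 4.
The only music genre still possible for house 1 is metal.
The only music genre still possible for house 3 is disco.
That leaves truck as the vehicle for house 3.
The only gemstone still possible for house 3 is ruby.
By clue 2, the person who enjoys pottery is in house 2.
From clue 2, the person who enjoys painting must be in house 1.
That leaves knitting as the hobby for house 4.
House 1's gemstone must be opal (nothing else left).
So: house 1 = metal/painting/convertible/opal, house 2 = rock/pottery/pickup/diamond, house 3 = disco/chess/truck/ruby, house 4 = country/knitting/coupe/sapphire.

sapphire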